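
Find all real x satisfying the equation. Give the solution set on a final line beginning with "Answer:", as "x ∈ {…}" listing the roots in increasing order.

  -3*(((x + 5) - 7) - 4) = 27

Step 1. [-3*(((x + 5) - 7) - 4) = 27] leading coefficient -3: divide by -3. So div: ((x + 5) - 7) - 4 = -9.
Step 2. [((x + 5) - 7) - 4 = -9] the outer -4 inverts by adding 4, so sub: (x + 5) - 7 = -5.
Step 3. [(x + 5) - 7 = -5] 7 comes off first (add 7). So sub: x + 5 = 2.
Step 4. [x + 5 = 2] subtract 5: x sits inside (… + 5) ⇒ sub: x = -3.

Answer: x ∈ {-3}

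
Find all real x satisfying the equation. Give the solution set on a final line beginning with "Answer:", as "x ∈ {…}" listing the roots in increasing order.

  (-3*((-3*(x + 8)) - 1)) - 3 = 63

Step 1. [(-3*((-3*(x + 8)) - 1)) - 3 = 63] 3 comes off first (add 3). So sub: -3*((-3*(x + 8)) - 1) = 66.
Step 2. [-3*((-3*(x + 8)) - 1) = 66] -3 out front; divide by -3. So div: (-3*(x + 8)) - 1 = -22.
Step 3. [(-3*(x + 8)) - 1 = -22] add 1: x sits inside (… - 1). So sub: -3*(x + 8) = -21.
Step 4. [-3*(x + 8) = -21] LHS = -3·(…); ÷-3 both sides. So div: x + 8 = 7.
Step 5. [x + 8 = 7] subtract 8: x sits inside (… + 8) ⇒ sub: x = -1.

Answer: x ∈ {-1}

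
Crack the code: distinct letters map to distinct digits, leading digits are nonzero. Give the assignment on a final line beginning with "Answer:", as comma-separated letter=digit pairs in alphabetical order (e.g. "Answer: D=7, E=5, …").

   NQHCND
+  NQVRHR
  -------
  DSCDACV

Step 1. [col 1: D + R ≡ V (mod 10)] no forcing yet in column 1 (carry-in 0); V=4 is free and consistent — try it ⇒ V=4.
Step 2. [col 1: D + R ≡ V (mod 10)] several values work for R in column 1 (D + R ≡ V (mod 10), carry-in 0); try R=3, so R=3.
Step 3. [col 1: D + R ≡ V (mod 10)] from column 1 (R=3, V=4, carry-in 0, digits 3,4 already taken and all letters distinct): D must equal 1 ⇒ D=1.
Step 4. [col 2: N + H ≡ C (mod 10)] column 2 (N + H ≡ C (mod 10), carry-in 0) doesn't pin N yet; pick N=8 and continue, so N=8.
Step 5. [col 2: N + H ≡ C (mod 10)] column 2 (N + H ≡ C (mod 10), carry-in 0) doesn't pin C yet; pick C=5 and continue ⇒ C=5.
Step 6. [col 2: N + H ≡ C (mod 10)] in column 2 we have N+H≡C with carry-in 0; given N=8, C=5 and digits 1,3,4,5,8 already taken and all letters distinct, that pins H to 7. So H=7.
Step 7. [col 3: C + R ≡ A (mod 10)] column 3: given C=5, R=3, carry-in 1, and digits 1,3,4,5,7,8 already taken and all letters distinct, C+R≡A (mod 10) forces A=9 ⇒ A=9.
Step 8. [col 5: Q + Q ≡ C (mod 10)] column 5 reads Q+Q+carry(1)=C with C=5; with digits 1,3,4,5,7,8,9 already taken and all letters distinct, the only value for Q is 2 ⇒ Q=2.
Step 9. [col 6: N + N ≡ S (mod 10)] from column 6 (N=8, carry-in 0, digits 1,2,3,4,5,7,8,9 already taken and all letters distinct): S must equal 6. So S=6.

Answer: A=9, C=5, D=1, H=7, N=8, Q=2, R=3, S=6, V=4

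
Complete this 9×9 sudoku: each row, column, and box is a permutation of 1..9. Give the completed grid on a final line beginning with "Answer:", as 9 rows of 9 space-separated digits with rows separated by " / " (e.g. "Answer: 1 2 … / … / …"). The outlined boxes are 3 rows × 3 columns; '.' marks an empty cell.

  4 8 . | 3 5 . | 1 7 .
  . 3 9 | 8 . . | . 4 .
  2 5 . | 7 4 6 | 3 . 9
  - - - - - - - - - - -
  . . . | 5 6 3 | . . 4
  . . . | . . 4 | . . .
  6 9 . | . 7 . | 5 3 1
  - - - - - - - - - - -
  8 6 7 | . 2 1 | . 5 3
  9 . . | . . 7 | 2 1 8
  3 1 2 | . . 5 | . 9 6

Step 1. [r5c9∈{2,7}] across col 9, 7 lands solely at r5c9, so r5c9=7.
Step 2. [r5c4∈{1,2,9}] r5c4 is the only open cell in col 4 admitting 1 ⇒ r5c4=1.
Step 3. [r6c6∈{2,8}] col 6 places 8 nowhere but r6c6 ⇒ r6c6=8.
Step 4. [r9c4∈{4}] only 4 remains possible at r9c4. So r9c4=4.
Step 5. [r5c8∈{2,6,8}] col 8 places 6 nowhere but r5c8 ⇒ r5c8=6.
Step 6. [r2c6∈{2}] only 2 remains possible at r2c6. So r2c6=2.
Step 7. [r8c3∈{4,5}] row 8 places 5 nowhere but r8c3 ⇒ r8c3=5.
Step 8. [r3c3∈{1}] only 1 remains possible at r3c3 ⇒ r3c3=1.
Step 9. [r4c3∈{8}] r4c3 has the single candidate 8. So r4c3=8.
Step 10. [r4c2∈{2,7}] r4c2 is the only open cell in col 2 admitting 7. So r4c2=7.
Step 11. [r5c5∈{9}] only 9 remains possible at r5c5 ⇒ r5c5=9.
Step 12. [r2c1∈{7}] only 7 remains possible at r2c1 ⇒ r2c1=7.
Step 13. [r5c2∈{2}] r5c2's peers cover all but 2 ⇒ r5c2=2.
Step 14. [r8c4∈{6}] r8c4 is down to just 6. So r8c4=6.
Step 15. [r9c7∈{7}] nothing but 7 survives at r9c7, so r9c7=7.
Step 16. [r2c7∈{6}] nothing but 6 survives at r2c7. So r2c7=6.
Step 17. [r9c5∈{8}] r9c5 is down to just 8. So r9c5=8.
Step 18. [r5c1∈{5}] r5c1 is down to just 5. So r5c1=5.
Step 19. [r4c8∈{2}] r4c8 has the single candidate 2, so r4c8=2.
Step 20. [r4c7∈{9}] r4c7 is down to just 9, so r4c7=9.
Step 21. [r8c2∈{4}] nothing but 4 survives at r8c2, so r8c2=4.
Step 22. [r5c7∈{8}] r5c7 has the single candidate 8. So r5c7=8.
Step 23. [r1c9∈{2}] nothing but 2 survives at r1c9. So r1c9=2.
Step 24. [r2c9∈{5}] only 5 remains possible at r2c9, so r2c9=5.
Step 25. [r4c1∈{1}] r4c1 is down to just 1 ⇒ r4c1=1.
Step 26. [r5c3∈{3}] r5c3 has the single candidate 3, so r5c3=3.
Step 27. [r7c4∈{9}] only 9 remains possible at r7c4 ⇒ r7c4=9.
Step 28. [r6c4∈{2}] r6c4 has the single candidate 2, so r6c4=2.
Step 29. [r7c7∈{4}] nothing but 4 survives at r7c7. So r7c7=4.
Step 30. [r6c3∈{4}] r6c3 has the single candidate 4 ⇒ r6c3=4.
Step 31. [r3c8∈{8}] nothing but 8 survives at r3c8 ⇒ r3c8=8.
Step 32. [r2c5∈{1}] nothing but 1 survives at r2c5 ⇒ r2c5=1.
Step 33. [r8c5∈{3}] nothing but 3 survives at r8c5, so r8c5=3.
Step 34. [r1c6∈{9}] r1c6's peers cover all but 9. So r1c6=9.
Step 35. [r1c3∈{6}] nothing but 6 survives at r1c3 ⇒ r1c3=6.

Answer: 4 8 6 3 5 9 1 7 2 / 7 3 9 8 1 2 6 4 5 / 2 5 1 7 4 6 3 8 9 / 1 7 8 5 6 3 9 2 4 / 5 2 3 1 9 4 8 6 7 / 6 9 4 2 7 8 5 3 1 / 8 6 7 9 2 1 4 5 3 / 9 4 5 6 3 7 2 1 8 / 3 1 2 4 8 5 7 9 6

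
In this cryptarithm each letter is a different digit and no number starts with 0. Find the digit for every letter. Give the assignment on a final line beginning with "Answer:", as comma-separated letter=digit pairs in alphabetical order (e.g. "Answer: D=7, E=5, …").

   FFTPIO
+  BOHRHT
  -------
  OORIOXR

Step 1. [col 1: O + T ≡ R (mod 10)] column 1 (O + T ≡ R (mod 10), carry-in 0) doesn't pin T yet; pick T=4 and continue ⇒ T=4.
Step 2. [col 1: O + T ≡ R (mod 10)] O=1 is one option consistent with column 1 (O + T ≡ R (mod 10), carry-in 0) — take it ⇒ O=1.
Step 3. [col 1: O + T ≡ R (mod 10)] column 1: given O=1, T=4, carry-in 0, and digits 1,4 already taken and all letters distinct, O+T≡R (mod 10) forces R=5. So R=5.
Step 4. [col 2: I + H ≡ X (mod 10)] no forcing yet in column 2 (carry-in 0); X=9 is free and consistent — try it ⇒ X=9.
Step 5. [col 2: I + H ≡ X (mod 10)] several values work for I in column 2 (I + H ≡ X (mod 10), carry-in 0); try I=2, so I=2.
Step 6. [col 2: I + H ≡ X (mod 10)] from column 2 (I=2, X=9, carry-in 0, digits 1,2,4,5,9 already taken and all letters distinct): H must equal 7, so H=7.
Step 7. [col 3: P + R ≡ O (mod 10)] in column 3 we have P+R≡O with carry-in 0; given R=5, O=1 and digits 1,2,4,5,7,9 already taken and all letters distinct, that pins P to 6. So P=6.
Step 8. [col 5: F + O ≡ R (mod 10)] from column 5 (O=1, R=5, carry-in 1, digits 1,2,4,5,6,7,9 already taken and all letters distinct): F must equal 3 ⇒ F=3.
Step 9. [col 6: F + B ≡ O (mod 10)] column 6: given F=3, O=1, carry-in 0, and digits 1,2,3,4,5,6,7,9 already taken and all letters distinct, F+B≡O (mod 10) forces B=8. So B=8.

Answer: B=8, F=3, H=7, I=2, O=1, P=6, R=5, T=4, X=9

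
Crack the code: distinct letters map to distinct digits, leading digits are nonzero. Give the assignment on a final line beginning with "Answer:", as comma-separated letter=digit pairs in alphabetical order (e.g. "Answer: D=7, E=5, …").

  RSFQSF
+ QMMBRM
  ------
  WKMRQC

Step 1. [col 1: F + M ≡ C (mod 10)] column 1 (F + M ≡ C (mod 10), carry-in 0) doesn't pin M yet; pick M=3 and continue, so M=3.
Step 2. [col 1: F + M ≡ C (mod 10)] no forcing yet in column 1 (carry-in 0); F=9 is free and consistent — try it, so F=9.
Step 3. [col 1: F + M ≡ C (mod 10)] from column 1 (F=9, M=3, carry-in 0, digits 3,9 already taken and all letters distinct): C must equal 2, so C=2.
Step 4. [col 2: S + R ≡ Q (mod 10)] column 2 (S + R ≡ Q (mod 10), carry-in 1) doesn't pin Q yet; pick Q=6 and continue ⇒ Q=6.
Step 5. [col 2: S + R ≡ Q (mod 10)] no forcing yet in column 2 (carry-in 1); S=4 is free and consistent — try it ⇒ S=4.
Step 6. [col 2: S + R ≡ Q (mod 10)] column 2 reads S+R+carry(1)=Q with S=4, Q=6; with digits 2,3,4,6,9 already taken and all letters distinct, the only value for R is 1, so R=1.
Step 7. [col 3: Q + B ≡ R (mod 10)] column 3: given Q=6, R=1, carry-in 0, and digits 1,2,3,4,6,9 already taken and all letters distinct, Q+B≡R (mod 10) forces B=5. So B=5.
Step 8. [col 5: S + M ≡ K (mod 10)] from column 5 (S=4, M=3, carry-in 1, digits 1,2,3,4,5,6,9 already taken and all letters distinct): K must equal 8. So K=8.
Step 9. [col 6: R + Q ≡ W (mod 10)] column 6: given R=1, Q=6, carry-in 0, and digits 1,2,3,4,5,6,8,9 already taken and all letters distinct, R+Q≡W (mod 10) forces W=7 ⇒ W=7.

Answer: B=5, C=2, F=9, K=8, M=3, Q=6, R=1, S=4, W=7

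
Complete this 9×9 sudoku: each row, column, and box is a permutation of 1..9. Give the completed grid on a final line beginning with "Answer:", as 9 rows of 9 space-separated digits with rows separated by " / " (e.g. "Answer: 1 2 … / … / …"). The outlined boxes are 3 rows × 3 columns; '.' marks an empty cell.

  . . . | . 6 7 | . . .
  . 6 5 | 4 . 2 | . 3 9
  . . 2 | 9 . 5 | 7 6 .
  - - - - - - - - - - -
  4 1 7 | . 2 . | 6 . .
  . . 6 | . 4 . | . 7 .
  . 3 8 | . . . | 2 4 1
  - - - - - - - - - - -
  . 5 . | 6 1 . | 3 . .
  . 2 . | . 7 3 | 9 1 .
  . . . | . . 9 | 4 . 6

Step 1. [r4c6∈{8}] r4c6 is down to just 8, so r4c6=8.
Step 2. [r3c1∈{1,3,8}] row 3 places 1 nowhere but r3c1 ⇒ r3c1=1.
Step 3. [r2c5∈{8}] r2c5 is down to just 8 ⇒ r2c5=8.
Step 4. [r9c5∈{5}] r9c5's peers cover all but 5. So r9c5=5.
Step 5. [r8c9∈{5,8}] 5 has one home in row 8: r8c9 ⇒ r8c9=5.
Step 6. [r9c2∈{7,8}] in col 2, 7 fits only at r9c2 ⇒ r9c2=7.
Step 7. [r1c4∈{1,3}] across box 2, 1 lands solely at r1c4. So r1c4=1.
Step 8. [r5c2∈{9}] only 9 remains possible at r5c2. So r5c2=9.
Step 9. [r8c3∈{4}] nothing but 4 survives at r8c3, so r8c3=4.
Step 10. [r7c3∈{9}] only 9 remains possible at r7c3, so r7c3=9.
Step 11. [r7c1∈{8}] r7c1 has the single candidate 8, so r7c1=8.
Step 12. [r7c8∈{2}] nothing but 2 survives at r7c8 ⇒ r7c8=2.
Step 13. [r9c8∈{8}] nothing but 8 survives at r9c8 ⇒ r9c8=8.
Step 14. [r1c8∈{5}] r1c8 has the single candidate 5 ⇒ r1c8=5.
Step 15. [r1c7∈{8}] only 8 remains possible at r1c7 ⇒ r1c7=8.
Step 16. [r4c4∈{3,5}] across row 4, 5 lands solely at r4c4 ⇒ r4c4=5.
Step 17. [r1c3∈{3}] r1c3's peers cover all but 3 ⇒ r1c3=3.
Step 18. [r3c9∈{4}] nothing but 4 survives at r3c9, so r3c9=4.
Step 19. [r4c9∈{3}] r4c9 has the single candidate 3 ⇒ r4c9=3.
Step 20. [r6c1∈{5}] only 5 remains possible at r6c1 ⇒ r6c1=5.
Step 21. [r1c1∈{9}] r1c1 has the single candidate 9 ⇒ r1c1=9.
Step 22. [r6c5∈{9}] r6c5's peers cover all but 9, so r6c5=9.
Step 23. [r8c1∈{6}] r8c1 has the single candidate 6, so r8c1=6.
Step 24. [r5c9∈{8}] only 8 remains possible at r5c9, so r5c9=8.
Step 25. [r3c2∈{8}] only 8 remains possible at r3c2, so r3c2=8.
Step 26. [r5c1∈{2}] r5c1 is down to just 2. So r5c1=2.
Step 27. [r2c7∈{1}] r2c7 is down to just 1, so r2c7=1.
Step 28. [r2c1∈{7}] r2c1's peers cover all but 7, so r2c1=7.
Step 29. [r6c6∈{6}] r6c6 is down to just 6. So r6c6=6.
Step 30. [r1c2∈{4}] only 4 remains possible at r1c2 ⇒ r1c2=4.
Step 31. [r5c4∈{3}] r5c4's peers cover all but 3 ⇒ r5c4=3.
Step 32. [r7c6∈{4}] only 4 remains possible at r7c6, so r7c6=4.
Step 33. [r5c7∈{5}] r5c7 has the single candidate 5 ⇒ r5c7=5.
Step 34. [r8c4∈{8}] r8c4 is down to just 8 ⇒ r8c4=8.
Step 35. [r5c6∈{1}] r5c6 has the single candidate 1 ⇒ r5c6=1.
Step 36. [r1c9∈{2}] nothing but 2 survives at r1c9, so r1c9=2.
Step 37. [r9c1∈{3}] only 3 remains possible at r9c1, so r9c1=3.
Step 38. [r9c4∈{2}] nothing but 2 survives at r9c4 ⇒ r9c4=2.
Step 39. [r6c4∈{7}] r6c4 has the single candidate 7. So r6c4=7.
Step 40. [r3c5∈{3}] r3c5's peers cover all but 3, so r3c5=3.
Step 41. [r7c9∈{7}] r7c9's peers cover all but 7 ⇒ r7c9=7.
Step 42. [r4c8∈{9}] only 9 remains possible at r4c8. So r4c8=9.
Step 43. [r9c3∈{1}] r9c3's peers cover all but 1 ⇒ r9c3=1.

Answer: 9 4 3 1 6 7 8 5 2 / 7 6 5 4 8 2 1 3 9 / 1 8 2 9 3 5 7 6 4 / 4 1 7 5 2 8 6 9 3 / 2 9 6 3 4 1 5 7 8 / 5 3 8 7 9 6 2 4 1 / 8 5 9 6 1 4 3 2 7 / 6 2 4 8 7 3 9 1 5 / 3 7 1 2 5 9 4 8 6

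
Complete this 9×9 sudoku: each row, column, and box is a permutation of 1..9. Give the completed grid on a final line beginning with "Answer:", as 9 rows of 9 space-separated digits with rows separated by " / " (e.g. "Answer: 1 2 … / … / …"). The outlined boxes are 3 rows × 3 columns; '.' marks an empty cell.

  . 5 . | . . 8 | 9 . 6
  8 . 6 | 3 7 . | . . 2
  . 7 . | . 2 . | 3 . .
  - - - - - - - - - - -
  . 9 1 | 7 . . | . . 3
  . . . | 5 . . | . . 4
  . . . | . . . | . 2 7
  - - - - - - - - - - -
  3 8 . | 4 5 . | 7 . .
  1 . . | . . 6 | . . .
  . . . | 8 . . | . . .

Step 1. [r2c6∈{1,4,5,9}] r2c6 is the only open cell in row 2 admitting 9, so r2c6=9.
Step 2. [r5c8∈{1,6,8,9}] r5c8 is the only open cell in box 6 admitting 9. So r5c8=9.
Step 3. [r8c3∈{2,4,5,7,9}] across row 8, 7 lands solely at r8c3 ⇒ r8c3=7.
Step 4. [r8c4∈{2,9}] 2 has one home in col 4: r8c4 ⇒ r8c4=2.
Step 5. [r8c2∈{4}] r8c2 has the single candidate 4, so r8c2=4.
Step 6. [r7c6∈{1}] only 1 remains possible at r7c6 ⇒ r7c6=1.
Step 7. [r9c7∈{1,2,4,5,6}] 2 has one home in col 7: r9c7. So r9c7=2.
Step 8. [r9c8∈{1,3,4,5,6}] in row 9, 4 fits only at r9c8. So r9c8=4.
Step 9. [r5c2∈{2,3,6}] 2 has one home in col 2: r5c2 ⇒ r5c2=2.
Step 10. [r5c6∈{3}] nothing but 3 survives at r5c6, so r5c6=3.
Step 11. [r6c6∈{4}] r6c6 has the single candidate 4, so r6c6=4.
Step 12. [r1c4∈{1}] r1c4's peers cover all but 1. So r1c4=1.
Step 13. [r4c1∈{4,5,6}] r4c1 is the only open cell in row 4 admitting 4 ⇒ r4c1=4.
Step 14. [r7c9∈{9}] r7c9 has the single candidate 9, so r7c9=9.
Step 15. [r8c5∈{3,9}] across row 8, 9 lands solely at r8c5, so r8c5=9.
Step 16. [r5c3∈{8}] r5c3 has the single candidate 8 ⇒ r5c3=8.
Step 17. [r1c3∈{2,3,4}] row 1 places 3 nowhere but r1c3 ⇒ r1c3=3.
Step 18. [r6c3∈{5}] r6c3's peers cover all but 5. So r6c3=5.
Step 19. [r6c1∈{6}] nothing but 6 survives at r6c1 ⇒ r6c1=6.
Step 20. [r9c9∈{1,5}] in row 9, 1 fits only at r9c9 ⇒ r9c9=1.
Step 21. [r3c8∈{1,5,8}] in row 3, 1 fits only at r3c8. So r3c8=1.
Step 22. [r2c8∈{5}] nothing but 5 survives at r2c8 ⇒ r2c8=5.
Step 23. [r4c7∈{5,6,8}] in row 4, 5 fits only at r4c7, so r4c7=5.
Step 24. [r5c7∈{1,6}] col 7 places 6 nowhere but r5c7. So r5c7=6.
Step 25. [r8c7∈{8}] r8c7's peers cover all but 8. So r8c7=8.
Step 26. [r6c5∈{1,8}] row 6 places 8 nowhere but r6c5. So r6c5=8.
Step 27. [r9c3∈{9}] r9c3 has the single candidate 9. So r9c3=9.
Step 28. [r2c7∈{4}] only 4 remains possible at r2c7. So r2c7=4.
Step 29. [r1c8∈{7}] only 7 remains possible at r1c8. So r1c8=7.
Step 30. [r6c7∈{1}] r6c7 is down to just 1 ⇒ r6c7=1.
Step 31. [r5c1∈{7}] r5c1 is down to just 7 ⇒ r5c1=7.
Step 32. [r3c4∈{6}] only 6 remains possible at r3c4 ⇒ r3c4=6.
Step 33. [r3c3∈{4}] r3c3 is down to just 4 ⇒ r3c3=4.
Step 34. [r2c2∈{1}] r2c2's peers cover all but 1. So r2c2=1.
Step 35. [r4c6∈{2}] r4c6's peers cover all but 2, so r4c6=2.
Step 36. [r9c1∈{5}] only 5 remains possible at r9c1. So r9c1=5.
Step 37. [r7c3∈{2}] nothing but 2 survives at r7c3 ⇒ r7c3=2.
Step 38. [r9c2∈{6}] nothing but 6 survives at r9c2 ⇒ r9c2=6.
Step 39. [r8c8∈{3}] r8c8 has the single candidate 3, so r8c8=3.
Step 40. [r1c1∈{2}] r1c1 has the single candidate 2, so r1c1=2.
Step 41. [r8c9∈{5}] nothing but 5 survives at r8c9 ⇒ r8c9=5.
Step 42. [r9c5∈{3}] nothing but 3 survives at r9c5. So r9c5=3.
Step 43. [r6c2∈{3}] nothing but 3 survives at r6c2. So r6c2=3.
Step 44. [r3c1∈{9}] only 9 remains possible at r3c1, so r3c1=9.
Step 45. [r7c8∈{6}] only 6 remains possible at r7c8, so r7c8=6.
Step 46. [r6c4∈{9}] r6c4 has the single candidate 9 ⇒ r6c4=9.
Step 47. [r1c5∈{4}] only 4 remains possible at r1c5, so r1c5=4.
Step 48. [r3c9∈{8}] r3c9's peers cover all but 8. So r3c9=8.
Step 49. [r3c6∈{5}] r3c6's peers cover all but 5 ⇒ r3c6=5.
Step 50. [r4c5∈{6}] r4c5 has the single candidate 6. So r4c5=6.
Step 51. [r5c5∈{1}] nothing but 1 survives at r5c5, so r5c5=1.
Step 52. [r9c6∈{7}] r9c6's peers cover all but 7, so r9c6=7.
Step 53. [r4c8∈{8}] r4c8 has the single candidate 8, so r4c8=8.

Answer: 2 5 3 1 4 8 9 7 6 / 8 1 6 3 7 9 4 5 2 / 9 7 4 6 2 5 3 1 8 / 4 9 1 7 6 2 5 8 3 / 7 2 8 5 1 3 6 9 4 / 6 3 5 9 8 4 1 2 7 / 3 8 2 4 5 1 7 6 9 / 1 4 7 2 9 6 8 3 5 / 5 6 9 8 3 7 2 4 1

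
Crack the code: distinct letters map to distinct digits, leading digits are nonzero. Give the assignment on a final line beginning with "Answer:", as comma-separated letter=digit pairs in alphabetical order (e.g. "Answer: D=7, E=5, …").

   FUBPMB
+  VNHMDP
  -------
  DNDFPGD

Step 1. [col 1: B + P ≡ D (mod 10)] B=5 is one option consistent with column 1 (B + P ≡ D (mod 10), carry-in 0) — take it. So B=5.
Step 2. [col 1: B + P ≡ D (mod 10)] column 1 (B + P ≡ D (mod 10), carry-in 0) doesn't pin P yet; pick P=6 and continue ⇒ P=6.
Step 3. [col 1: B + P ≡ D (mod 10)] from column 1 (B=5, P=6, carry-in 0, digits 5,6 already taken and all letters distinct): D must equal 1, so D=1.
Step 4. [col 2: M + D ≡ G (mod 10)] several values work for M in column 2 (M + D ≡ G (mod 10), carry-in 1); try M=0. So M=0.
Step 5. [col 2: M + D ≡ G (mod 10)] from column 2 (M=0, D=1, carry-in 1, digits 0,1,5,6 already taken and all letters distinct): G must equal 2 ⇒ G=2.
Step 6. [col 4: B + H ≡ F (mod 10)] column 4 (B + H ≡ F (mod 10), carry-in 0) doesn't pin H yet; pick H=9 and continue. So H=9.
Step 7. [col 4: B + H ≡ F (mod 10)] in column 4 we have B+H≡F with carry-in 0; given B=5, H=9 and digits 0,1,2,5,6,9 already taken and all letters distinct, that pins F to 4 ⇒ F=4.
Step 8. [col 5: U + N ≡ D (mod 10)] several values work for N in column 5 (U + N ≡ D (mod 10), carry-in 1); try N=3. So N=3.
Step 9. [col 5: U + N ≡ D (mod 10)] column 5 reads U+N+carry(1)=D with N=3, D=1; with digits 0,1,2,3,4,5,6,9 already taken and all letters distinct, the only value for U is 7 ⇒ U=7.
Step 10. [col 6: F + V ≡ N (mod 10)] column 6: given F=4, N=3, carry-in 1, and digits 0,1,2,3,4,5,6,7,9 already taken and all letters distinct, F+V≡N (mod 10) forces V=8, so V=8.

Answer: B=5, D=1, F=4, G=2, H=9, M=0, N=3, P=6, U=7, V=8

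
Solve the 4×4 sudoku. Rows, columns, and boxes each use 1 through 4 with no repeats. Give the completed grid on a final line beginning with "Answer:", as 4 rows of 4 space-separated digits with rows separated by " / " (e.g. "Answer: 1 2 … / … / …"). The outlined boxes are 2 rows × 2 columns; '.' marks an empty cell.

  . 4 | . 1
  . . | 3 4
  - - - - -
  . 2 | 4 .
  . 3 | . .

Step 1. [r1c3∈{2}] only 2 remains possible at r1c3 ⇒ r1c3=2.
Step 2. [r3c1∈{1}] nothing but 1 survives at r3c1 ⇒ r3c1=1.
Step 3. [r3c4∈{3}] only 3 remains possible at r3c4, so r3c4=3.
Step 4. [r2c2∈{1}] only 1 remains possible at r2c2, so r2c2=1.
Step 5. [r2c1∈{2}] r2c1 is down to just 2. So r2c1=2.
Step 6. [r1c1∈{3}] r1c1 has the single candidate 3. So r1c1=3.
Step 7. [r4c4∈{2}] r4c4 has the single candidate 2, so r4c4=2.
Step 8. [r4c3∈{1}] r4c3 has the single candidate 1. So r4c3=1.
Step 9. [r4c1∈{4}] only 4 remains possible at r4c1. So r4c1=4.

Answer: 3 4 2 1 / 2 1 3 4 / 1 2 4 3 / 4 3 1 2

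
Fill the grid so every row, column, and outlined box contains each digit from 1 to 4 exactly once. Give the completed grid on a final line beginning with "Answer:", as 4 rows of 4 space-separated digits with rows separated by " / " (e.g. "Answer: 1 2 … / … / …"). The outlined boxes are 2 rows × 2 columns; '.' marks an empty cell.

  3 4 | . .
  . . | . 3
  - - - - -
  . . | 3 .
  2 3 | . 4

Step 1. [r4c3∈{1}] r4c3's peers cover all but 1. So r4c3=1.
Step 2. [r1c3∈{2}] r1c3's peers cover all but 2, so r1c3=2.
Step 3. [r2c1∈{1}] r2c1 is down to just 1 ⇒ r2c1=1.
Step 4. [r3c1∈{4}] r3c1's peers cover all but 4. So r3c1=4.
Step 5. [r3c2∈{1}] r3c2 is down to just 1, so r3c2=1.
Step 6. [r2c2∈{2}] r2c2 has the single candidate 2, so r2c2=2.
Step 7. [r1c4∈{1}] r1c4 is down to just 1. So r1c4=1.
Step 8. [r2c3∈{4}] r2c3 is down to just 4. So r2c3=4.
Step 9. [r3c4∈{2}] r3c4 has the single candidate 2 ⇒ r3c4=2.

Answer: 3 4 2 1 / 1 2 4 3 / 4 1 3 2 / 2 3 1 4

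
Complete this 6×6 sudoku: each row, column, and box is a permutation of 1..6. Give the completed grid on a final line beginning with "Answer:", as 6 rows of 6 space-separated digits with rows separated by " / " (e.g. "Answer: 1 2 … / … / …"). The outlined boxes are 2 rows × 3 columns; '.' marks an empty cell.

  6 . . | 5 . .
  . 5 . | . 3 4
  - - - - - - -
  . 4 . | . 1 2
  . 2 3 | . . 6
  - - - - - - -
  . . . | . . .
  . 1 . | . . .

Step 1. [r5c2∈{3,6}] 6 has one home in col 2: r5c2, so r5c2=6.
Step 2. [r1c3∈{1,2,4}] in row 1, 4 fits only at r1c3 ⇒ r1c3=4.
Step 3. [r3c1∈{5}] r3c1's peers cover all but 5, so r3c1=5.
Step 4. [r6c5∈{2,4,5,6}] 6 has one home in col 5: r6c5, so r6c5=6.
Step 5. [r4c4∈{4}] nothing but 4 survives at r4c4 ⇒ r4c4=4.
Step 6. [r6c1∈{2,3,4}] row 6 places 4 nowhere but r6c1 ⇒ r6c1=4.
Step 7. [r2c3∈{1,2}] in col 3, 1 fits only at r2c3 ⇒ r2c3=1.
Step 8. [r5c4∈{1,2,3}] across col 4, 1 lands solely at r5c4 ⇒ r5c4=1.
Step 9. [r2c1∈{2}] r2c1 is down to just 2. So r2c1=2.
Step 10. [r6c4∈{2,3}] across col 4, 2 lands solely at r6c4 ⇒ r6c4=2.
Step 11. [r6c3∈{5}] nothing but 5 survives at r6c3 ⇒ r6c3=5.
Step 12. [r5c6∈{3,5}] across col 6, 5 lands solely at r5c6. So r5c6=5.
Step 13. [r1c2∈{3}] r1c2 is down to just 3. So r1c2=3.
Step 14. [r5c3∈{2}] nothing but 2 survives at r5c3, so r5c3=2.
Step 15. [r2c4∈{6}] nothing but 6 survives at r2c4, so r2c4=6.
Step 16. [r5c5∈{4}] r5c5 is down to just 4. So r5c5=4.
Step 17. [r5c1∈{3}] r5c1's peers cover all but 3. So r5c1=3.
Step 18. [r3c3∈{6}] r3c3 is down to just 6. So r3c3=6.
Step 19. [r1c6∈{1}] only 1 remains possible at r1c6 ⇒ r1c6=1.
Step 20. [r6c6∈{3}] only 3 remains possible at r6c6 ⇒ r6c6=3.
Step 21. [r4c5∈{5}] only 5 remains possible at r4c5. So r4c5=5.
Step 22. [r1c5∈{2}] r1c5 has the single candidate 2 ⇒ r1c5=2.
Step 23. [r4c1∈{1}] r4c1's peers cover all but 1, so r4c1=1.
Step 24. [r3c4∈{3}] nothing but 3 survives at r3c4, so r3c4=3.

Answer: 6 3 4 5 2 1 / 2 5 1 6 3 4 / 5 4 6 3 1 2 / 1 2 3 4 5 6 / 3 6 2 1 4 5 / 4 1 5 2 6 3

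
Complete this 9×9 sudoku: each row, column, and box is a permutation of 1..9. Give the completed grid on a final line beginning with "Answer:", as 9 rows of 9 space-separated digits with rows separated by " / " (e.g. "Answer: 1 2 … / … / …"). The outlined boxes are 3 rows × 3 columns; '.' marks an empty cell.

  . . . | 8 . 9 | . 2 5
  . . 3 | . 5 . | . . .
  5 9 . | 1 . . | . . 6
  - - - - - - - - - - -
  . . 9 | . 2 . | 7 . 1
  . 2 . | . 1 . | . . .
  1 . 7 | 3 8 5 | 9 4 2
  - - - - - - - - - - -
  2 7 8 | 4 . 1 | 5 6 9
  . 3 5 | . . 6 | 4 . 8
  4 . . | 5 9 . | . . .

Step 1. [r6c2∈{6}] r6c2 is down to just 6, so r6c2=6.
Step 2. [r1c5∈{3,4,6,7}] col 5 places 6 nowhere but r1c5 ⇒ r1c5=6.
Step 3. [r5c9∈{3}] r5c9's peers cover all but 3 ⇒ r5c9=3.
Step 4. [r9c2∈{1}] nothing but 1 survives at r9c2. So r9c2=1.
Step 5. [r3c5∈{3,4,7}] col 5 places 4 nowhere but r3c5. So r3c5=4.
Step 6. [r3c6∈{2,3,7}] across box 2, 3 lands solely at r3c6, so r3c6=3.
Step 7. [r3c8∈{7,8}] in row 3, 7 fits only at r3c8 ⇒ r3c8=7.
Step 8. [r5c1∈{8}] nothing but 8 survives at r5c1, so r5c1=8.
Step 9. [r5c3∈{4}] r5c3 has the single candidate 4. So r5c3=4.
Step 10. [r2c2∈{4,8}] 8 has one home in col 2: r2c2 ⇒ r2c2=8.
Step 11. [r8c4∈{2,7}] 2 has one home in row 8: r8c4 ⇒ r8c4=2.
Step 12. [r2c4∈{7}] r2c4's peers cover all but 7 ⇒ r2c4=7.
Step 13. [r1c7∈{1,3}] 3 has one home in row 1: r1c7, so r1c7=3.
Step 14. [r2c8∈{1,9}] 9 has one home in row 2: r2c8, so r2c8=9.
Step 15. [r4c2∈{5}] r4c2's peers cover all but 5. So r4c2=5.
Step 16. [r9c6∈{7,8}] in row 9, 8 fits only at r9c6, so r9c6=8.
Step 17. [r4c4∈{6}] r4c4 is down to just 6. So r4c4=6.
Step 18. [r8c8∈{1}] r8c8 is down to just 1 ⇒ r8c8=1.
Step 19. [r1c1∈{7}] r1c1's peers cover all but 7. So r1c1=7.
Step 20. [r2c9∈{4}] r2c9 has the single candidate 4 ⇒ r2c9=4.
Step 21. [r4c8∈{8}] r4c8's peers cover all but 8, so r4c8=8.
Step 22. [r5c4∈{9}] r5c4's peers cover all but 9 ⇒ r5c4=9.
Step 23. [r5c6∈{7}] r5c6 is down to just 7, so r5c6=7.
Step 24. [r4c1∈{3}] r4c1 has the single candidate 3. So r4c1=3.
Step 25. [r4c6∈{4}] r4c6 has the single candidate 4. So r4c6=4.
Step 26. [r9c7∈{2}] r9c7's peers cover all but 2, so r9c7=2.
Step 27. [r2c7∈{1}] only 1 remains possible at r2c7, so r2c7=1.
Step 28. [r9c8∈{3}] nothing but 3 survives at r9c8 ⇒ r9c8=3.
Step 29. [r7c5∈{3}] only 3 remains possible at r7c5, so r7c5=3.
Step 30. [r5c7∈{6}] r5c7 is down to just 6. So r5c7=6.
Step 31. [r8c5∈{7}] nothing but 7 survives at r8c5. So r8c5=7.
Step 32. [r2c6∈{2}] only 2 remains possible at r2c6 ⇒ r2c6=2.
Step 33. [r9c3∈{6}] r9c3 has the single candidate 6 ⇒ r9c3=6.
Step 34. [r3c7∈{8}] r3c7 is down to just 8, so r3c7=8.
Step 35. [r9c9∈{7}] r9c9 is down to just 7, so r9c9=7.
Step 36. [r5c8∈{5}] r5c8 is down to just 5 ⇒ r5c8=5.
Step 37. [r1c2∈{4}] r1c2's peers cover all but 4, so r1c2=4.
Step 38. [r1c3∈{1}] r1c3's peers cover all but 1 ⇒ r1c3=1.
Step 39. [r2c1∈{6}] r2c1's peers cover all but 6. So r2c1=6.
Step 40. [r8c1∈{9}] only 9 remains possible at r8c1 ⇒ r8c1=9.
Step 41. [r3c3∈{2}] r3c3's peers cover all but 2. So r3c3=2.

Answer: 7 4 1 8 6 9 3 2 5 / 6 8 3 7 5 2 1 9 4 / 5 9 2 1 4 3 8 7 6 / 3 5 9 6 2 4 7 8 1 / 8 2 4 9 1 7 6 5 3 / 1 6 7 3 8 5 9 4 2 / 2 7 8 4 3 1 5 6 9 / 9 3 5 2 7 6 4 1 8 / 4 1 6 5 9 8 2 3 7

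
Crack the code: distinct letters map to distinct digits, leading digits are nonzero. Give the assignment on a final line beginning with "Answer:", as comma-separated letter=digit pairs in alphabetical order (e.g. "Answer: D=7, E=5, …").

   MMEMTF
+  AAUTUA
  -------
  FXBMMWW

Step 1. [col 1: F + A ≡ W (mod 10)] column 1 (F + A ≡ W (mod 10), carry-in 0) doesn't pin F yet; pick F=1 and continue ⇒ F=1.
Step 2. [col 1: F + A ≡ W (mod 10)] several values work for A in column 1 (F + A ≡ W (mod 10), carry-in 0); try A=5, so A=5.
Step 3. [col 1: F + A ≡ W (mod 10)] from column 1 (F=1, A=5, carry-in 0, digits 1,5 already taken and all letters distinct): W must equal 6. So W=6.
Step 4. [col 2: T + U ≡ W (mod 10)] no forcing yet in column 2 (carry-in 0); T=9 is free and consistent — try it. So T=9.
Step 5. [col 2: T + U ≡ W (mod 10)] column 2: given T=9, W=6, carry-in 0, and digits 1,5,6,9 already taken and all letters distinct, T+U≡W (mod 10) forces U=7 ⇒ U=7.
Step 6. [col 3: M + T ≡ M (mod 10)] M=8 is one option consistent with column 3 (M + T ≡ M (mod 10), carry-in 1) — take it, so M=8.
Step 7. [col 4: E + U ≡ M (mod 10)] from column 4 (U=7, M=8, carry-in 1, digits 1,5,6,7,8,9 already taken and all letters distinct): E must equal 0 ⇒ E=0.
Step 8. [col 5: M + A ≡ B (mod 10)] column 5 reads M+A+carry(0)=B with M=8, A=5; with digits 0,1,5,6,7,8,9 already taken and all letters distinct, the only value for B is 3. So B=3.
Step 9. [col 6: M + A ≡ X (mod 10)] column 6 reads M+A+carry(1)=X with M=8, A=5; with digits 0,1,3,5,6,7,8,9 already taken and all letters distinct, the only value for X is 4, so X=4.

Answer: A=5, B=3, E=0, F=1, M=8, T=9, U=7, W=6, X=4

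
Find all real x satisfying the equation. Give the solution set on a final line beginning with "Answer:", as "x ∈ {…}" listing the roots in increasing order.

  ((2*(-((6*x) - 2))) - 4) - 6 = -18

Step 1. [((2*(-((6*x) - 2))) - 4) - 6 = -18] the outer -6 inverts by adding 6, so sub: (2*(-((6*x) - 2))) - 4 = -12.
Step 2. [(2*(-((6*x) - 2))) - 4 = -12] common factor 2 (LHS and -12) — divide through. So factor: (-((6*x) - 2)) - 2 = -6.
Step 3. [(-((6*x) - 2)) - 2 = -6] -2 is outermost — add 2 both sides. So sub: -((6*x) - 2) = -4.
Step 4. [-((6*x) - 2) = -4] LHS negated; negate both sides ⇒ neg: (6*x) - 2 = 4.
Step 5. [(6*x) - 2 = 4] 2 comes off first (add 2), so sub: 6*x = 6.
Step 6. [6*x = 6] leading coefficient 6: divide by 6 ⇒ div: x = 1.

Answer: x ∈ {1}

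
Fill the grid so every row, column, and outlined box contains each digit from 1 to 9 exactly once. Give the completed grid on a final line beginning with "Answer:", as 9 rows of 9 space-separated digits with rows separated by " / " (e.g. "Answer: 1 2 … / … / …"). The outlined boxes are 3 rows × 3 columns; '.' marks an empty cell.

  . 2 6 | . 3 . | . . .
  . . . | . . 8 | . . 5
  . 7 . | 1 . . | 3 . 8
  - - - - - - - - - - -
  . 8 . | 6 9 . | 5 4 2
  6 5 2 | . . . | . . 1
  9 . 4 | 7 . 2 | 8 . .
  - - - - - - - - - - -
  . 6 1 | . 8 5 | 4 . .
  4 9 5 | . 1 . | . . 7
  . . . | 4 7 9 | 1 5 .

Step 1. [r9c2∈{3}] only 3 remains possible at r9c2 ⇒ r9c2=3.
Step 2. [r8c6∈{3,6}] across box 8, 6 lands solely at r8c6. So r8c6=6.
Step 3. [r2c7∈{2,6,7,9}] 6 has one home in col 7: r2c7, so r2c7=6.
Step 4. [r2c8∈{1,2,7,9}] 7 has one home in row 2: r2c8. So r2c8=7.
Step 5. [r1c7∈{9}] only 9 remains possible at r1c7, so r1c7=9.
Step 6. [r3c6∈{4}] r3c6 has the single candidate 4 ⇒ r3c6=4.
Step 7. [r8c7∈{2}] nothing but 2 survives at r8c7. So r8c7=2.
Step 8. [r8c4∈{3}] r8c4 has the single candidate 3. So r8c4=3.
Step 9. [r1c1∈{1,5,8}] r1c1 is the only open cell in row 1 admitting 8. So r1c1=8.
Step 10. [r5c6∈{3}] r5c6 has the single candidate 3, so r5c6=3.
Step 11. [r6c8∈{3,6}] 6 has one home in col 8: r6c8, so r6c8=6.
Step 12. [r4c3∈{3,7}] in col 3, 7 fits only at r4c3 ⇒ r4c3=7.
Step 13. [r2c5∈{2}] nothing but 2 survives at r2c5. So r2c5=2.
Step 14. [r2c3∈{3,9}] col 3 places 3 nowhere but r2c3, so r2c3=3.
Step 15. [r7c8∈{3,9}] 3 has one home in col 8: r7c8. So r7c8=3.
Step 16. [r6c2∈{1}] r6c2's peers cover all but 1, so r6c2=1.
Step 17. [r6c5∈{5}] only 5 remains possible at r6c5, so r6c5=5.
Step 18. [r7c4∈{2}] nothing but 2 survives at r7c4. So r7c4=2.
Step 19. [r1c8∈{1}] r1c8's peers cover all but 1. So r1c8=1.
Step 20. [r9c3∈{8}] r9c3 has the single candidate 8 ⇒ r9c3=8.
Step 21. [r2c2∈{4}] r2c2 has the single candidate 4 ⇒ r2c2=4.
Step 22. [r4c6∈{1}] only 1 remains possible at r4c6, so r4c6=1.
Step 23. [r7c9∈{9}] nothing but 9 survives at r7c9. So r7c9=9.
Step 24. [r1c6∈{7}] r1c6 is down to just 7 ⇒ r1c6=7.
Step 25. [r9c1∈{2}] nothing but 2 survives at r9c1 ⇒ r9c1=2.
Step 26. [r3c5∈{6}] r3c5 has the single candidate 6, so r3c5=6.
Step 27. [r3c3∈{9}] r3c3 is down to just 9, so r3c3=9.
Step 28. [r1c9∈{4}] only 4 remains possible at r1c9, so r1c9=4.
Step 29. [r5c4∈{8}] r5c4's peers cover all but 8, so r5c4=8.
Step 30. [r5c5∈{4}] only 4 remains possible at r5c5. So r5c5=4.
Step 31. [r8c8∈{8}] r8c8 is down to just 8 ⇒ r8c8=8.
Step 32. [r6c9∈{3}] only 3 remains possible at r6c9 ⇒ r6c9=3.
Step 33. [r1c4∈{5}] nothing but 5 survives at r1c4. So r1c4=5.
Step 34. [r2c1∈{1}] r2c1's peers cover all but 1, so r2c1=1.
Step 35. [r9c9∈{6}] r9c9 has the single candidate 6 ⇒ r9c9=6.
Step 36. [r3c8∈{2}] only 2 remains possible at r3c8, so r3c8=2.
Step 37. [r5c8∈{9}] r5c8's peers cover all but 9 ⇒ r5c8=9.
Step 38. [r2c4∈{9}] r2c4's peers cover all but 9. So r2c4=9.
Step 39. [r3c1∈{5}] r3c1 is down to just 5 ⇒ r3c1=5.
Step 40. [r5c7∈{7}] r5c7's peers cover all but 7 ⇒ r5c7=7.
Step 41. [r4c1∈{3}] r4c1 has the single candidate 3 ⇒ r4c1=3.
Step 42. [r7c1∈{7}] r7c1's peers cover all but 7. So r7c1=7.

Answer: 8 2 6 5 3 7 9 1 4 / 1 4 3 9 2 8 6 7 5 / 5 7 9 1 6 4 3 2 8 / 3 8 7 6 9 1 5 4 2 / 6 5 2 8 4 3 7 9 1 / 9 1 4 7 5 2 8 6 3 / 7 6 1 2 8 5 4 3 9 / 4 9 5 3 1 6 2 8 7 / 2 3 8 4 7 9 1 5 6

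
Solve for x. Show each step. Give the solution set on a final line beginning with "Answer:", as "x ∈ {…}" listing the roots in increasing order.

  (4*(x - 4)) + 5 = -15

Step 1. [(4*(x - 4)) + 5 = -15] the outer +5 inverts by subtracting 5 ⇒ sub: 4*(x - 4) = -20.
Step 2. [4*(x - 4) = -20] 4 out front; divide by 4 ⇒ div: x - 4 = -5.
Step 3. [x - 4 = -5] the outer -4 inverts by adding 4, so sub: x = -1.

Answer: x ∈ {-1}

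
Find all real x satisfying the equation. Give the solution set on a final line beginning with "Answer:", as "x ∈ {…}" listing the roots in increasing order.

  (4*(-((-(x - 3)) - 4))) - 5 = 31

Step 1. [(4*(-((-(x - 3)) - 4))) - 5 = 31] peel the -5: add 5 from each side. So sub: 4*(-((-(x - 3)) - 4)) = 36.
Step 2. [4*(-((-(x - 3)) - 4)) = 36] leading coefficient 4: divide by 4, so div: -((-(x - 3)) - 4) = 9.
Step 3. [-((-(x - 3)) - 4) = 9] LHS negated; negate both sides. So neg: (-(x - 3)) - 4 = -9.
Step 4. [(-(x - 3)) - 4 = -9] the outer -4 inverts by adding 4. So sub: -(x - 3) = -5.
Step 5. [-(x - 3) = -5] leading − — multiply by −1, so neg: x - 3 = 5.
Step 6. [x - 3 = 5] the outer -3 inverts by adding 3 ⇒ sub: x = 8.

Answer: x ∈ {8}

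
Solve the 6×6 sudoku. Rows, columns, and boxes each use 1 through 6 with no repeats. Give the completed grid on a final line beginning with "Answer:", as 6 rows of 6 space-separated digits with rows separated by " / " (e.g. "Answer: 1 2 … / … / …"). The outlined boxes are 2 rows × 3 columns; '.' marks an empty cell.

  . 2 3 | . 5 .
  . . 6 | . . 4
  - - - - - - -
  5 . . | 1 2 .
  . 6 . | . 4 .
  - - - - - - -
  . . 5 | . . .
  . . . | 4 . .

Step 1. [r2c1∈{1}] r2c1 has the single candidate 1, so r2c1=1.
Step 2. [r6c6∈{1,2,3,5,6}] across row 6, 5 lands solely at r6c6. So r6c6=5.
Step 3. [r5c6∈{1,2,3,6}] 2 has one home in col 6: r5c6. So r5c6=2.
Step 4. [r2c5∈{3}] only 3 remains possible at r2c5, so r2c5=3.
Step 5. [r5c4∈{3,6}] box 6 places 3 nowhere but r5c4 ⇒ r5c4=3.
Step 6. [r4c3∈{1,2}] across row 4, 1 lands solely at r4c3. So r4c3=1.
Step 7. [r3c6∈{3,6}] r3c6 is the only open cell in row 3 admitting 6 ⇒ r3c6=6.
Step 8. [r3c2∈{3,4}] row 3 places 3 nowhere but r3c2. So r3c2=3.
Step 9. [r6c1∈{2,3,6}] row 6 places 3 nowhere but r6c1 ⇒ r6c1=3.
Step 10. [r6c2∈{1}] r6c2's peers cover all but 1. So r6c2=1.
Step 11. [r5c1∈{4,6}] in col 1, 6 fits only at r5c1 ⇒ r5c1=6.
Step 12. [r6c3∈{2}] r6c3 has the single candidate 2, so r6c3=2.
Step 13. [r6c5∈{6}] r6c5 is down to just 6, so r6c5=6.
Step 14. [r2c4∈{2}] nothing but 2 survives at r2c4 ⇒ r2c4=2.
Step 15. [r1c6∈{1}] r1c6's peers cover all but 1. So r1c6=1.
Step 16. [r1c4∈{6}] only 6 remains possible at r1c4. So r1c4=6.
Step 17. [r5c2∈{4}] r5c2 is down to just 4, so r5c2=4.
Step 18. [r4c4∈{5}] nothing but 5 survives at r4c4, so r4c4=5.
Step 19. [r5c5∈{1}] r5c5's peers cover all but 1, so r5c5=1.
Step 20. [r4c1∈{2}] r4c1's peers cover all but 2 ⇒ r4c1=2.
Step 21. [r2c2∈{5}] r2c2 has the single candidate 5, so r2c2=5.
Step 22. [r3c3∈{4}] r3c3's peers cover all but 4, so r3c3=4.
Step 23. [r4c6∈{3}] r4c6 has the single candidate 3. So r4c6=3.
Step 24. [r1c1∈{4}] only 4 remains possible at r1c1 ⇒ r1c1=4.

Answer: 4 2 3 6 5 1 / 1 5 6 2 3 4 / 5 3 4 1 2 6 / 2 6 1 5 4 3 / 6 4 5 3 1 2 / 3 1 2 4 6 5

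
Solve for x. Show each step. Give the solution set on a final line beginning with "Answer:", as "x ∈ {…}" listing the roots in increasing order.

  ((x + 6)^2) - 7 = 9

Step 1. [((x + 6)^2) - 7 = 9] 7 comes off first (add 7) ⇒ sub: (x + 6)^2 = 16.
Step 2. [(x + 6)^2 = 16] LHS squared, RHS 16 ≥ 0: apply √ (±). So sqrt: x + 6 = 4 or -4.
Step 3. [x + 6 = 4 or -4] subtract 6: x sits inside (… + 6), so sub: x = -2 or -10.

Answer: x ∈ {-10, -2}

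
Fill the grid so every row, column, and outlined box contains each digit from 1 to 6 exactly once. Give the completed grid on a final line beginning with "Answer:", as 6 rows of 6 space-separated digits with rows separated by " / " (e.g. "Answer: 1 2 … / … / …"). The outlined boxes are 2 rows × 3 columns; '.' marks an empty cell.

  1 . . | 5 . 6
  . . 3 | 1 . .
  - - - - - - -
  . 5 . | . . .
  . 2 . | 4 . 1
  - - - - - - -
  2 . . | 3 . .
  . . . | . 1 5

Step 1. [r1c2∈{4}] only 4 remains possible at r1c2 ⇒ r1c2=4.
Step 2. [r4c3∈{6}] r4c3's peers cover all but 6, so r4c3=6.
Step 3. [r3c6∈{2,3}] in col 6, 3 fits only at r3c6 ⇒ r3c6=3.
Step 4. [r6c3∈{4}] nothing but 4 survives at r6c3, so r6c3=4.
Step 5. [r2c6∈{2,4}] col 6 places 2 nowhere but r2c6. So r2c6=2.
Step 6. [r2c2∈{6}] r2c2's peers cover all but 6, so r2c2=6.
Step 7. [r5c5∈{4,6}] r5c5 is the only open cell in row 5 admitting 6 ⇒ r5c5=6.
Step 8. [r5c2∈{1}] r5c2 has the single candidate 1, so r5c2=1.
Step 9. [r6c4∈{2}] only 2 remains possible at r6c4. So r6c4=2.
Step 10. [r6c1∈{3,6}] row 6 places 6 nowhere but r6c1, so r6c1=6.
Step 11. [r5c3∈{5}] r5c3 has the single candidate 5, so r5c3=5.
Step 12. [r3c5∈{2}] r3c5 has the single candidate 2. So r3c5=2.
Step 13. [r1c3∈{2}] r1c3's peers cover all but 2 ⇒ r1c3=2.
Step 14. [r2c5∈{4}] r2c5's peers cover all but 4, so r2c5=4.
Step 15. [r3c1∈{4}] r3c1's peers cover all but 4, so r3c1=4.
Step 16. [r2c1∈{5}] r2c1 is down to just 5, so r2c1=5.
Step 17. [r5c6∈{4}] r5c6 has the single candidate 4. So r5c6=4.
Step 18. [r3c4∈{6}] nothing but 6 survives at r3c4 ⇒ r3c4=6.
Step 19. [r1c5∈{3}] only 3 remains possible at r1c5. So r1c5=3.
Step 20. [r4c1∈{3}] r4c1 has the single candidate 3, so r4c1=3.
Step 21. [r4c5∈{5}] r4c5 is down to just 5 ⇒ r4c5=5.
Step 22. [r3c3∈{1}] nothing but 1 survives at r3c3. So r3c3=1.
Step 23. [r6c2∈{3}] r6c2 is down to just 3 ⇒ r6c2=3.

Answer: 1 4 2 5 3 6 / 5 6 3 1 4 2 / 4 5 1 6 2 3 / 3 2 6 4 5 1 / 2 1 5 3 6 4 / 6 3 4 2 1 5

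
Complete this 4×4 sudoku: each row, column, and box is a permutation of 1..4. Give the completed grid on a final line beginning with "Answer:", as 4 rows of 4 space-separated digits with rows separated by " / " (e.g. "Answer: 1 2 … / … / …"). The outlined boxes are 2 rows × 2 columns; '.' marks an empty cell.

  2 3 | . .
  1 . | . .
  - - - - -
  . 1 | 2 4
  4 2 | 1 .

Step 1. [r2c3∈{3,4}] col 3 places 3 nowhere but r2c3, so r2c3=3.
Step 2. [r4c4∈{3}] r4c4's peers cover all but 3. So r4c4=3.
Step 3. [r1c3∈{4}] r1c3's peers cover all but 4, so r1c3=4.
Step 4. [r2c2∈{4}] nothing but 4 survives at r2c2. So r2c2=4.
Step 5. [r2c4∈{2}] r2c4's peers cover all but 2, so r2c4=2.
Step 6. [r3c1∈{3}] nothing but 3 survives at r3c1. So r3c1=3.
Step 7. [r1c4∈{1}] nothing but 1 survives at r1c4, so r1c4=1.

Answer: 2 3 4 1 / 1 4 3 2 / 3 1 2 4 / 4 2 1 3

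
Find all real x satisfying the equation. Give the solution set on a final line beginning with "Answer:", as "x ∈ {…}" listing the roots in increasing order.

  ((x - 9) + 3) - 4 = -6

Step 1. [((x - 9) + 3) - 4 = -6] 4 comes off first (add 4) ⇒ sub: (x - 9) + 3 = -2.
Step 2. [(x - 9) + 3 = -2] subtract 3: x sits inside (… + 3). So sub: x - 9 = -5.
Step 3. [x - 9 = -5] peel the -9: add 9 from each side. So sub: x = 4.

Answer: x ∈ {4}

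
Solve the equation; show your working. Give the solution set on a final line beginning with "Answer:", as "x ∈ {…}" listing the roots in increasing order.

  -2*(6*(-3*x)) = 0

Step 1. [-2*(6*(-3*x)) = 0] divide by the outer -2. So div: 6*(-3*x) = 0.
Step 2. [6*(-3*x) = 0] LHS = 6·(…); ÷6 both sides, so div: -3*x = 0.
Step 3. [-3*x = 0] divide by the outer -3, so div: x = 0.

Answer: x ∈ {0}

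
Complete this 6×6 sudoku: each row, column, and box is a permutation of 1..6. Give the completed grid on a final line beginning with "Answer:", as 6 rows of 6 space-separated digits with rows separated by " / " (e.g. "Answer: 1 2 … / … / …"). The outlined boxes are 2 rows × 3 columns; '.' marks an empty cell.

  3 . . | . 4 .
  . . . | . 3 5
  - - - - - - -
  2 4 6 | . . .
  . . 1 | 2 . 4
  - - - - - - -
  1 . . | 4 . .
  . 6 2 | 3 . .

Step 1. [r1c6∈{1,2,6}] across box 2, 2 lands solely at r1c6 ⇒ r1c6=2.
Step 2. [r3c4∈{1,5}] 5 has one home in col 4: r3c4 ⇒ r3c4=5.
Step 3. [r6c6∈{1}] r6c6 has the single candidate 1 ⇒ r6c6=1.
Step 4. [r1c3∈{5}] r1c3 is down to just 5. So r1c3=5.
Step 5. [r6c5∈{5}] nothing but 5 survives at r6c5 ⇒ r6c5=5.
Step 6. [r2c1∈{4,6}] 6 has one home in col 1: r2c1 ⇒ r2c1=6.
Step 7. [r1c2∈{1}] only 1 remains possible at r1c2, so r1c2=1.
Step 8. [r5c2∈{3,5}] across row 5, 5 lands solely at r5c2, so r5c2=5.
Step 9. [r5c6∈{6}] r5c6 has the single candidate 6 ⇒ r5c6=6.
Step 10. [r3c5∈{1}] nothing but 1 survives at r3c5, so r3c5=1.
Step 11. [r3c6∈{3}] nothing but 3 survives at r3c6, so r3c6=3.
Step 12. [r2c3∈{4}] only 4 remains possible at r2c3. So r2c3=4.
Step 13. [r4c5∈{6}] r4c5's peers cover all but 6, so r4c5=6.
Step 14. [r4c2∈{3}] r4c2 has the single candidate 3 ⇒ r4c2=3.
Step 15. [r2c2∈{2}] r2c2 is down to just 2. So r2c2=2.
Step 16. [r5c3∈{3}] r5c3's peers cover all but 3, so r5c3=3.
Step 17. [r4c1∈{5}] r4c1 has the single candidate 5 ⇒ r4c1=5.
Step 18. [r5c5∈{2}] r5c5's peers cover all but 2, so r5c5=2.
Step 19. [r1c4∈{6}] r1c4 has the single candidate 6, so r1c4=6.
Step 20. [r6c1∈{4}] r6c1 is down to just 4. So r6c1=4.
Step 21. [r2c4∈{1}] r2c4 has the single candidate 1, so r2c4=1.

Answer: 3 1 5 6 4 2 / 6 2 4 1 3 5 / 2 4 6 5 1 3 / 5 3 1 2 6 4 / 1 5 3 4 2 6 / 4 6 2 3 5 1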